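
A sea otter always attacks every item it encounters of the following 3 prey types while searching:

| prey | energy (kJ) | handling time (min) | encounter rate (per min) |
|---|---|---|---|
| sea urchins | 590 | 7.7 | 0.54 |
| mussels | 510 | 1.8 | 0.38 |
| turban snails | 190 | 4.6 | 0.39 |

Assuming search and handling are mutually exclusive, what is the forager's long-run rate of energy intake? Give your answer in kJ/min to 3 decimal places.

R = Σλ_iE_i / (1 + Σλ_ih_i)
Numerator: 0.54×590 + 0.38×510 + 0.39×190 = 586.5
Denominator: 1 + 0.54×7.7 + 0.38×1.8 + 0.39×4.6 = 7.636
R = 586.5/7.636 = 76.81 kJ/min

76.807 kJ/min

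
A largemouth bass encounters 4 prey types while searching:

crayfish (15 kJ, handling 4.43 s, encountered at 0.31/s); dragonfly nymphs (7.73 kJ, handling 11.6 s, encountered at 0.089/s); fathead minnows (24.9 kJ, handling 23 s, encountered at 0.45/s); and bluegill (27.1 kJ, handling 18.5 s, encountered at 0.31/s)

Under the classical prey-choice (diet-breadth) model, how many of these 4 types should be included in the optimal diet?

1

E/h in descending order: crayfish 3.39, bluegill 1.46, fathead minnows 1.08, dragonfly nymphs 0.666 kJ/s. The optimal diet is the largest prefix of this list for which every included type satisfies E_i/h_i > R on the types above it.
Rate on top 1: 1.959. bluegill: 1.46 < 1.959 → exclude; stop.
Optimal diet: crayfish — 1 of 4 types.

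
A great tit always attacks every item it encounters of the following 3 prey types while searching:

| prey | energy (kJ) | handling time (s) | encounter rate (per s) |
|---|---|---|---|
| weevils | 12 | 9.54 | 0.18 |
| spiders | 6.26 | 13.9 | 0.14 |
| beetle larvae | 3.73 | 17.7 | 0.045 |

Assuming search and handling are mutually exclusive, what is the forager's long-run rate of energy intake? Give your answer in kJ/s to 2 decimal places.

0.59 kJ/s

Energy encountered per unit search time: 0.18×12 + 0.14×6.26 + 0.045×3.73 = 3.204 kJ/s.
Handling time per unit search time: 0.18×9.54 + 0.14×13.9 + 0.045×17.7 = 4.46.
Rate = 3.204/(1 + 4.46) = 0.5869 kJ/s.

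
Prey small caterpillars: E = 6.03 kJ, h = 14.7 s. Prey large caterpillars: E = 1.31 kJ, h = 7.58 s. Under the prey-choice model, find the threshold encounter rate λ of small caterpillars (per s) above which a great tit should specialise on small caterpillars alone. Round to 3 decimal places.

0.050 per s

At the threshold, the rate on small caterpillars alone equals the profitability of large caterpillars: λ·6.03/(1 + λ·14.7) = 1.31/7.58 = 0.1728.
Rearranging, λ(6.03 − 0.1728×14.7) = 0.1728, so λ = 0.1728/3.489 = 0.04953 per s.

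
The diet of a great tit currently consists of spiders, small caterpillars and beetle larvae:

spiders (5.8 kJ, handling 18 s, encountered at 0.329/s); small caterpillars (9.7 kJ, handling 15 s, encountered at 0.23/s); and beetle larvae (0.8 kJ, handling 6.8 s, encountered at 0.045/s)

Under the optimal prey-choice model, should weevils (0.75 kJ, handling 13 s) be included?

No

Current rate: (0.329×5.8 + 0.23×9.7 + 0.045×0.8)/(1 + 0.329×18 + 0.23×15 + 0.045×6.8) = 0.391 kJ/s.
Profitability of weevils: 0.75/13 = 0.05769 kJ/s.
0.05769 < 0.391, so adding weevils would lower the average — exclude it.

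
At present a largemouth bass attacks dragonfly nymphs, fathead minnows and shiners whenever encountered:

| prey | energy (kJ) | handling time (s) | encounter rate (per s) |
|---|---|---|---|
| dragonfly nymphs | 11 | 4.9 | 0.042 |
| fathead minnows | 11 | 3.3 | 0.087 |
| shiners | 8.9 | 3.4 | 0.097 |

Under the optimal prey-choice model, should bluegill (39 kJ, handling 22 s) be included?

Current rate: (0.042×11 + 0.087×11 + 0.097×8.9)/(1 + 0.042×4.9 + 0.087×3.3 + 0.097×3.4) = 1.252 kJ/s.
bluegill: E/h = 39/22 = 1.773 kJ/s.
Since 1.773 > R, including bluegill increases the long-run rate.

Yes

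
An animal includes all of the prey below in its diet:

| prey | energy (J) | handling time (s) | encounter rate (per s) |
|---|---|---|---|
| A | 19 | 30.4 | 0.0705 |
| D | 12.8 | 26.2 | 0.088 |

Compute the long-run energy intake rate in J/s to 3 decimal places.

R = (0.0705×19 + 0.088×12.8) / (1 + 0.0705×30.4 + 0.088×26.2) = 2.466/5.449 = 0.4526 J/s.

0.453 J/s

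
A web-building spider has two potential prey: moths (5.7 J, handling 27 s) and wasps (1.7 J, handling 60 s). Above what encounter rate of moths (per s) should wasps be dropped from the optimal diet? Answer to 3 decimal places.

0.006 per s

Drop wasps once their profitability E₂/h₂ falls below the rate achievable on moths alone: E₂/h₂ = λE₁/(1 + λh₁).
Solve for λ: λE₁h₂ = E₂(1 + λh₁) → λ(E₁h₂ − E₂h₁) = E₂ → λ = E₂/(E₁h₂ − E₂h₁).
λ = 1.7/(5.7×60 − 1.7×27) = 1.7/296.1 = 0.005741 per s.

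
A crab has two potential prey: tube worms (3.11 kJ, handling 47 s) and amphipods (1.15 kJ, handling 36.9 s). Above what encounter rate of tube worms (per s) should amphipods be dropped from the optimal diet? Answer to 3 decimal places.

0.019 per s

Drop amphipods once their profitability E₂/h₂ falls below the rate achievable on tube worms alone: E₂/h₂ = λE₁/(1 + λh₁).
Solve for λ: λE₁h₂ = E₂(1 + λh₁) → λ(E₁h₂ − E₂h₁) = E₂ → λ = E₂/(E₁h₂ − E₂h₁).
λ = 1.15/(3.11×36.9 − 1.15×47) = 1.15/60.71 = 0.01894 per s.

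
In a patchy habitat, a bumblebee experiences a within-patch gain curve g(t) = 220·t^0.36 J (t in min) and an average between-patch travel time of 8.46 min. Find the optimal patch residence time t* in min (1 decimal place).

4.8 min

Maximise g(t)/(T+t): set derivative to zero → g'(t)(T+t) = g(t).
g'(t) = 0.36·220·t^-0.64. Setting 0.36·220·t^-0.64 = 220·t^0.36/(8.46+t) gives 0.36(8.46+t) = t, so 0.64·t = 0.36×8.46.
t* = 0.36×8.46/0.64 = 4.759 min.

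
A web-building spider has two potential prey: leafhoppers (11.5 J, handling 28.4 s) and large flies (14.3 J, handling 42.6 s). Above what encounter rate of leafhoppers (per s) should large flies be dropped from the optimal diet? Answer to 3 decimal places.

0.171 per s

The zero-one rule: include large flies iff E₂/h₂ > λE₁/(1+λh₁). Equality gives the switch point.
λE₁h₂ = E₂ + λE₂h₁ ⇒ λ = E₂/(E₁h₂ − E₂h₁) = 14.3/(489.9 − 406.1) = 0.1707 per s.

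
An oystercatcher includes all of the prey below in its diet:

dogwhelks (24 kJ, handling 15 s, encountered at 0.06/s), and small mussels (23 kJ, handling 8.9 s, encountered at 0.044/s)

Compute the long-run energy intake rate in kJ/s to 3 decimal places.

Energy encountered per unit search time: 0.06×24 + 0.044×23 = 2.452 kJ/s.
Handling time per unit search time: 0.06×15 + 0.044×8.9 = 1.292.
Rate = 2.452/(1 + 1.292) = 1.07 kJ/s.

1.070 kJ/s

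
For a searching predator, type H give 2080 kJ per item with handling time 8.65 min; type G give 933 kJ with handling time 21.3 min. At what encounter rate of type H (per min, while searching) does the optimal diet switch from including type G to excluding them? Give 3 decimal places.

Drop type G once their profitability E₂/h₂ falls below the rate achievable on type H alone: E₂/h₂ = λE₁/(1 + λh₁).
Solve for λ: λE₁h₂ = E₂(1 + λh₁) → λ(E₁h₂ − E₂h₁) = E₂ → λ = E₂/(E₁h₂ − E₂h₁).
λ = 933/(2080×21.3 − 933×8.65) = 933/3.623e+04 = 0.02575 per min.

0.026 per min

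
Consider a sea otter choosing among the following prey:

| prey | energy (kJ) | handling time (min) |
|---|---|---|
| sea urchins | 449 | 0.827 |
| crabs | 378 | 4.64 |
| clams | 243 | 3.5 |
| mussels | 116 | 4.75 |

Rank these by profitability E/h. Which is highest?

In descending order of E/h:
sea urchins: 449/0.827 = 543 kJ/min
crabs: 378/4.64 = 81.5 kJ/min
clams: 243/3.5 = 69.4 kJ/min
mussels: 116/4.75 = 24.4 kJ/min

sea urchins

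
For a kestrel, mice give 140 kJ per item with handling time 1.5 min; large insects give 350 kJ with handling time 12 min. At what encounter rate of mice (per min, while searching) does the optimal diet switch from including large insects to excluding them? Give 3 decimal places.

0.303 per min

At the threshold, the rate on mice alone equals the profitability of large insects: λ·140/(1 + λ·1.5) = 350/12 = 29.17.
Rearranging, λ(140 − 29.17×1.5) = 29.17, so λ = 29.17/96.25 = 0.303 per min.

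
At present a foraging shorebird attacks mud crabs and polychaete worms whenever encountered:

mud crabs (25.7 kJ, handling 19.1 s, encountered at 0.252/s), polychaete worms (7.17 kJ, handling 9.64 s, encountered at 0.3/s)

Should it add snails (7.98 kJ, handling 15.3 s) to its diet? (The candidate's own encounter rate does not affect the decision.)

No

On mud crabs and polychaete worms alone, R = ΣλE/(1+Σλh) = 8.627/8.705 = 0.9911 kJ/s.
Profitability of snails: 7.98/15.3 = 0.5216 kJ/s.
0.5216 < 0.9911, so adding snails would lower the average — exclude it.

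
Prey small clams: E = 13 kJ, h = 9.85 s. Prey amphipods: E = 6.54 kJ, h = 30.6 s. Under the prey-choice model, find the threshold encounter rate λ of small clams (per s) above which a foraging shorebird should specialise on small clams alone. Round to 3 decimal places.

0.020 per s

Drop amphipods once their profitability E₂/h₂ falls below the rate achievable on small clams alone: E₂/h₂ = λE₁/(1 + λh₁).
Solve for λ: λE₁h₂ = E₂(1 + λh₁) → λ(E₁h₂ − E₂h₁) = E₂ → λ = E₂/(E₁h₂ − E₂h₁).
λ = 6.54/(13×30.6 − 6.54×9.85) = 6.54/333.4 = 0.01962 per s.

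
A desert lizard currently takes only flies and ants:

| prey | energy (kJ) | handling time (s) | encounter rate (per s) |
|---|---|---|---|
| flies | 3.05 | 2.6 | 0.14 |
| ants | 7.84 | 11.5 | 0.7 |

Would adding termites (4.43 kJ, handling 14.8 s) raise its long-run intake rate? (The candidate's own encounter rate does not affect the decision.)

No

Current rate: (0.14×3.05 + 0.7×7.84)/(1 + 0.14×2.6 + 0.7×11.5) = 0.6283 kJ/s.
Profitability of termites: 4.43/14.8 = 0.2993 kJ/s.
0.2993 < 0.6283, so adding termites would lower the average — exclude it.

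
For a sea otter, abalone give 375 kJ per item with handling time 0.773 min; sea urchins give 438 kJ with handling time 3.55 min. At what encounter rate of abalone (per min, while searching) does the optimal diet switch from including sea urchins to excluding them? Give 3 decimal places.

0.441 per min

Drop sea urchins once their profitability E₂/h₂ falls below the rate achievable on abalone alone: E₂/h₂ = λE₁/(1 + λh₁).
Solve for λ: λE₁h₂ = E₂(1 + λh₁) → λ(E₁h₂ − E₂h₁) = E₂ → λ = E₂/(E₁h₂ − E₂h₁).
λ = 438/(375×3.55 − 438×0.773) = 438/992.7 = 0.4412 per min.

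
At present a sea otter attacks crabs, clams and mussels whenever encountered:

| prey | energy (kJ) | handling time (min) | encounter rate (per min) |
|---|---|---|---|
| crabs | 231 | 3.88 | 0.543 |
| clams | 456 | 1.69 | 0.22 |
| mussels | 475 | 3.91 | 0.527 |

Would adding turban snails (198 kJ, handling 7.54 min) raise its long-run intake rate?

Intake rate on the current diet: R = (0.543×231 + 0.22×456 + 0.527×475) / (1 + 0.543×3.88 + 0.22×1.69 + 0.527×3.91) = 476.1/5.539 = 85.95 kJ/min.
Profitability of turban snails: 198/7.54 = 26.26 kJ/min.
Since 26.26 < R, time spent handling turban snails is better spent searching.

No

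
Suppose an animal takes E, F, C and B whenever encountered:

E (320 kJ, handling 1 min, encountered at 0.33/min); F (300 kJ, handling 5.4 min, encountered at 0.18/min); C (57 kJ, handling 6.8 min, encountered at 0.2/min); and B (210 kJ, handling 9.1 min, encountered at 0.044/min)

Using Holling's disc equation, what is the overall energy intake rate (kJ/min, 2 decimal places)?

Energy encountered per unit search time: 0.33×320 + 0.18×300 + 0.2×57 + 0.044×210 = 180.2 kJ/min.
Handling time per unit search time: 0.33×1 + 0.18×5.4 + 0.2×6.8 + 0.044×9.1 = 3.062.
Rate = 180.2/(1 + 3.062) = 44.37 kJ/min.

44.37 kJ/min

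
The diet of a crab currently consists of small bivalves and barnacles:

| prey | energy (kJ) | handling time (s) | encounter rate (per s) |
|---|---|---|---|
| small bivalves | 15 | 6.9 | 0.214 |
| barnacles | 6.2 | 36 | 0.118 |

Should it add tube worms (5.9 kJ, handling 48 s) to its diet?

Current rate: (0.214×15 + 0.118×6.2)/(1 + 0.214×6.9 + 0.118×36) = 0.5861 kJ/s.
tube worms: E/h = 5.9/48 = 0.1229 kJ/s.
0.1229 < 0.5861, so adding tube worms would lower the average — exclude it.

No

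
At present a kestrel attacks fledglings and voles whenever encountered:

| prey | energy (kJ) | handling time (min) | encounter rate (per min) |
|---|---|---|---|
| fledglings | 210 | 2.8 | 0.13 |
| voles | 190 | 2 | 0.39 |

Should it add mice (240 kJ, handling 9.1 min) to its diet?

Current rate: (0.13×210 + 0.39×190)/(1 + 0.13×2.8 + 0.39×2) = 47.29 kJ/min.
Profitability of mice: 240/9.1 = 26.37 kJ/min.
Since 26.37 < R, time spent handling mice is better spent searching.

No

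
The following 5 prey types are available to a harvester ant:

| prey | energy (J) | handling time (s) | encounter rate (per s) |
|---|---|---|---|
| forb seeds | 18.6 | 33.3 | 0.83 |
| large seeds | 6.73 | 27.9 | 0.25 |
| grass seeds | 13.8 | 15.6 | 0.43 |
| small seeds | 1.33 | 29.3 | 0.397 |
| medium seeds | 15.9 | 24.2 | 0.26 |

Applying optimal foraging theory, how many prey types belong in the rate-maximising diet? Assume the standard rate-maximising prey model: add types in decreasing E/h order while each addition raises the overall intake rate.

1

Profitabilities (E/h, J/s): grass seeds 0.885, medium seeds 0.657, forb seeds 0.559, large seeds 0.241, small seeds 0.0454. Add prey in this order while the next type's profitability exceeds the intake rate on those already taken.
Rate on top 1: 0.7698. medium seeds: 0.657 < 0.7698 → exclude; stop.
Optimal diet: grass seeds — 1 of 5 types.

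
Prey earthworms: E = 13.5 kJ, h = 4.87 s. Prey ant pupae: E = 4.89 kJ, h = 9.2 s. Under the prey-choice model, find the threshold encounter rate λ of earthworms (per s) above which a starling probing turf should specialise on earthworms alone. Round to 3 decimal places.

0.049 per s

At the threshold, the rate on earthworms alone equals the profitability of ant pupae: λ·13.5/(1 + λ·4.87) = 4.89/9.2 = 0.5315.
Rearranging, λ(13.5 − 0.5315×4.87) = 0.5315, so λ = 0.5315/10.91 = 0.04871 per s.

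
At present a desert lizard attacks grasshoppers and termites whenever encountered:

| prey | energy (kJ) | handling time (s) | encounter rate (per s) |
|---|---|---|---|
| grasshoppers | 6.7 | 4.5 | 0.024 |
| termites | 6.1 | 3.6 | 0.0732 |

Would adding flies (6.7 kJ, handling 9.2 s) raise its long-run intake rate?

Yes

Intake rate on the current diet: R = (0.024×6.7 + 0.0732×6.1) / (1 + 0.024×4.5 + 0.0732×3.6) = 0.6073/1.372 = 0.4428 kJ/s.
flies: E/h = 6.7/9.2 = 0.7283 kJ/s.
0.7283 > 0.4428, so adding flies raises the average — include it.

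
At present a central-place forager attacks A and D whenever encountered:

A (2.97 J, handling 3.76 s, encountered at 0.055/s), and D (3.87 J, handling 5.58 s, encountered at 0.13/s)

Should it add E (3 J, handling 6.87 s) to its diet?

Yes

On A and D alone, R = ΣλE/(1+Σλh) = 0.6664/1.932 = 0.3449 J/s.
Profitability of E: 3/6.87 = 0.4367 J/s.
Since 0.4367 > R, including E increases the long-run rate.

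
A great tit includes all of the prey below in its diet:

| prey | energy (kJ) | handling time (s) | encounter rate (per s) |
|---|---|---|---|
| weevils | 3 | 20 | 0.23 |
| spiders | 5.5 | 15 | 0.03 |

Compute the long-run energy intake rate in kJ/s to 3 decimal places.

Energy encountered per unit search time: 0.23×3 + 0.03×5.5 = 0.855 kJ/s.
Handling time per unit search time: 0.23×20 + 0.03×15 = 5.05.
Rate = 0.855/(1 + 5.05) = 0.1413 kJ/s.

0.141 kJ/s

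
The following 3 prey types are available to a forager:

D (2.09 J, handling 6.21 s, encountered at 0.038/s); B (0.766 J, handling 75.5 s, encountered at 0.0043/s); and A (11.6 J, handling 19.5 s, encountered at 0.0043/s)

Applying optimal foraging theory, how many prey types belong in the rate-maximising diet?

E/h in descending order: A 0.595, D 0.337, B 0.0101 J/s. The optimal diet is the largest prefix of this list for which every included type satisfies E_i/h_i > R on the types above it.
Rate on top 1: 0.04602. D: 0.337 > 0.04602 → include.
Rate on top 2: 0.09797. B: 0.0101 < 0.09797 → exclude; stop.
Optimal diet: A, D — 2 of 3 types.

2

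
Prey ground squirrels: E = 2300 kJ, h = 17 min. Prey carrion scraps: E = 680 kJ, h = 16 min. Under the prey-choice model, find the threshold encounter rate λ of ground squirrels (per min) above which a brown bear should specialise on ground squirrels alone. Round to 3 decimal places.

The zero-one rule: include carrion scraps iff E₂/h₂ > λE₁/(1+λh₁). Equality gives the switch point.
λE₁h₂ = E₂ + λE₂h₁ ⇒ λ = E₂/(E₁h₂ − E₂h₁) = 680/(3.68e+04 − 1.156e+04) = 0.02694 per min.

0.027 per min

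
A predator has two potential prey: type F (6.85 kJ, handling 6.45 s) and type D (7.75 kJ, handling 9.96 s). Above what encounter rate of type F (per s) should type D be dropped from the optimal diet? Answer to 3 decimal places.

Drop type D once their profitability E₂/h₂ falls below the rate achievable on type F alone: E₂/h₂ = λE₁/(1 + λh₁).
Solve for λ: λE₁h₂ = E₂(1 + λh₁) → λ(E₁h₂ − E₂h₁) = E₂ → λ = E₂/(E₁h₂ − E₂h₁).
λ = 7.75/(6.85×9.96 − 7.75×6.45) = 7.75/18.24 = 0.4249 per s.

0.425 per s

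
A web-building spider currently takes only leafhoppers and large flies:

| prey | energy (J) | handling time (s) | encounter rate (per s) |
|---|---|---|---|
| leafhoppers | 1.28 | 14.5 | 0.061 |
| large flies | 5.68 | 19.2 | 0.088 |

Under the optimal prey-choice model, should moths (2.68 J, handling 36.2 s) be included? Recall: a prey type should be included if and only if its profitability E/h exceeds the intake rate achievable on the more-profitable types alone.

Current rate: (0.061×1.28 + 0.088×5.68)/(1 + 0.061×14.5 + 0.088×19.2) = 0.1617 J/s.
moths: E/h = 2.68/36.2 = 0.07403 J/s.
Since 0.07403 < R, time spent handling moths is better spent searching.

No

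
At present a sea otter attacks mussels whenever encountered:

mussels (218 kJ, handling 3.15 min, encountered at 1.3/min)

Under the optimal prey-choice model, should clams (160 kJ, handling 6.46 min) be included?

Current rate: (1.3×218)/(1 + 1.3×3.15) = 55.62 kJ/min.
clams: E/h = 160/6.46 = 24.77 kJ/min.
Since 24.77 < R, time spent handling clams is better spent searching.

No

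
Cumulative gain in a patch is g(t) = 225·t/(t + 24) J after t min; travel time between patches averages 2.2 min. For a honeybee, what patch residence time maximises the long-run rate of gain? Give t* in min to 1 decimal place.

Optimal t* satisfies g'(t*) = g(t*)/(T + t*).
g'(t) = 225·24/(t + 24)². Setting 225·24/(t+24)² = 225t/[(t+24)(2.2+t)] gives 24(2.2+t) = t(t+24), so t² = 24×2.2 = 52.8.
t* = √52.8 = 7.266 min.

7.3 min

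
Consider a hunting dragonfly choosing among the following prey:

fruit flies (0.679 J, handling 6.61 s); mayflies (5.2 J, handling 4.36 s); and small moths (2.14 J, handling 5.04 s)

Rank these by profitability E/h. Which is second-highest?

In descending order of E/h:
mayflies: 5.2/4.36 = 1.19 J/s
small moths: 2.14/5.04 = 0.425 J/s
fruit flies: 0.679/6.61 = 0.103 J/s

small moths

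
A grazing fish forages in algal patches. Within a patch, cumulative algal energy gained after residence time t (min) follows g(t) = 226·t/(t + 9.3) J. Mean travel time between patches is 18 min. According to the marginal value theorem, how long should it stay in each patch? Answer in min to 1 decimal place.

12.9 min

By the marginal value theorem, leave when the instantaneous gain rate g'(t) equals the habitat-wide average g(t)/(T + t).
g'(t) = 226·9.3/(t + 9.3)². Setting 226·9.3/(t+9.3)² = 226t/[(t+9.3)(18+t)] gives 9.3(18+t) = t(t+9.3), so t² = 9.3×18 = 167.4.
t* = √167.4 = 12.94 min.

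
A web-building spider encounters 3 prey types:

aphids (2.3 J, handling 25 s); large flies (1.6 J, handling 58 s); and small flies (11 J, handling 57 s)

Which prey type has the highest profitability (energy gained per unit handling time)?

Profitability E/h (J/s): aphids = 2.3/25 = 0.092, large flies = 1.6/58 = 0.0276, small flies = 11/57 = 0.193.
Ranked: small flies > aphids > large flies.

small flies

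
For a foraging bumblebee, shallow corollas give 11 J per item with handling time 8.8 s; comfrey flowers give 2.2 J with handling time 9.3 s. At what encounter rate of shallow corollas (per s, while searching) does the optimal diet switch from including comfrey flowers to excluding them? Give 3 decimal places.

At the threshold, the rate on shallow corollas alone equals the profitability of comfrey flowers: λ·11/(1 + λ·8.8) = 2.2/9.3 = 0.2366.
Rearranging, λ(11 − 0.2366×8.8) = 0.2366, so λ = 0.2366/8.918 = 0.02653 per s.

0.027 per s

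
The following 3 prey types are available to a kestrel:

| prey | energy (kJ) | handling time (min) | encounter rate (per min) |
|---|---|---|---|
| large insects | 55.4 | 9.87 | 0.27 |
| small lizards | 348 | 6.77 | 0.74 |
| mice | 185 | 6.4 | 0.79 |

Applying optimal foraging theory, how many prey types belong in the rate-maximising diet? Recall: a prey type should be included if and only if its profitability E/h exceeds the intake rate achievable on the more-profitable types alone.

1

E/h in descending order: small lizards 51.4, mice 28.9, large insects 5.61 kJ/min. The optimal diet is the largest prefix of this list for which every included type satisfies E_i/h_i > R on the types above it.
Rate on top 1: 42.85. mice: 28.9 < 42.85 → exclude; stop.
Optimal diet: small lizards — 1 of 3 types.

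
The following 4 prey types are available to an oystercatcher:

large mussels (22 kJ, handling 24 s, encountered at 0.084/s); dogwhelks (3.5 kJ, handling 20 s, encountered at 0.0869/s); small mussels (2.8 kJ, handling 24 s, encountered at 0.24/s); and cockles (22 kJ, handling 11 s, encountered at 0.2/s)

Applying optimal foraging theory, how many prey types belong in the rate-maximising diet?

1

Rank by E/h (kJ/s): cockles 2, large mussels 0.917, dogwhelks 0.175, small mussels 0.117. Include each in turn until the next type's E/h falls below the running intake rate.
Rate on top 1: 1.375. large mussels: 0.917 < 1.375 → exclude; stop.
Optimal diet: cockles — 1 of 4 types.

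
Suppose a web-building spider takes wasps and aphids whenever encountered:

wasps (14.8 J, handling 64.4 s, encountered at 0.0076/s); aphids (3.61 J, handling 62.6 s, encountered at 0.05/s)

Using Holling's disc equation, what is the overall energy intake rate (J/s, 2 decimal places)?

R = (0.0076×14.8 + 0.05×3.61) / (1 + 0.0076×64.4 + 0.05×62.6) = 0.293/4.619 = 0.06342 J/s.

0.06 J/s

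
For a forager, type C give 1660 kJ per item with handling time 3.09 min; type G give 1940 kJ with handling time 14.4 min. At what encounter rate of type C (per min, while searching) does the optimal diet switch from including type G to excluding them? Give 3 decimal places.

0.108 per min

Drop type G once their profitability E₂/h₂ falls below the rate achievable on type C alone: E₂/h₂ = λE₁/(1 + λh₁).
Solve for λ: λE₁h₂ = E₂(1 + λh₁) → λ(E₁h₂ − E₂h₁) = E₂ → λ = E₂/(E₁h₂ − E₂h₁).
λ = 1940/(1660×14.4 − 1940×3.09) = 1940/1.791e+04 = 0.1083 per min.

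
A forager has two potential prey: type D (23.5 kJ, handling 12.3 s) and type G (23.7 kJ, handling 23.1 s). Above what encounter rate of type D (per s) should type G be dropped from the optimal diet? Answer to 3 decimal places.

0.094 per s

At the threshold, the rate on type D alone equals the profitability of type G: λ·23.5/(1 + λ·12.3) = 23.7/23.1 = 1.026.
Rearranging, λ(23.5 − 1.026×12.3) = 1.026, so λ = 1.026/10.88 = 0.09429 per s.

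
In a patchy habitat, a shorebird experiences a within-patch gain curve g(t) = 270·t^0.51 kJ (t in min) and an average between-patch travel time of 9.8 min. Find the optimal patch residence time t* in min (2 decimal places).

Optimal t* satisfies g'(t*) = g(t*)/(T + t*).
g'(t) = 0.51·270·t^-0.49. Setting 0.51·270·t^-0.49 = 270·t^0.51/(9.8+t) gives 0.51(9.8+t) = t, so 0.49·t = 0.51×9.8.
t* = 0.51×9.8/0.49 = 10.2 min.

10.20 min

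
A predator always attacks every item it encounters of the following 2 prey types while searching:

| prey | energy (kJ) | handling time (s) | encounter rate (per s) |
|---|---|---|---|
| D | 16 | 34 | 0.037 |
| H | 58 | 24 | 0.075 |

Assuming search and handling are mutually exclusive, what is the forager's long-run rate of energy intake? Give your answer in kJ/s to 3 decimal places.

R = Σλ_iE_i / (1 + Σλ_ih_i)
Numerator: 0.037×16 + 0.075×58 = 4.942
Denominator: 1 + 0.037×34 + 0.075×24 = 4.058
R = 4.942/4.058 = 1.218 kJ/s

1.218 kJ/s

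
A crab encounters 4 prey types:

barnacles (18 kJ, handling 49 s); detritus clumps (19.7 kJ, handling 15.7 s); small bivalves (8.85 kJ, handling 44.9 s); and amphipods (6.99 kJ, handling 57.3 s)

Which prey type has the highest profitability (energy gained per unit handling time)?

detritus clumps

In descending order of E/h:
detritus clumps: 19.7/15.7 = 1.25 kJ/s
barnacles: 18/49 = 0.367 kJ/s
small bivalves: 8.85/44.9 = 0.197 kJ/s
amphipods: 6.99/57.3 = 0.122 kJ/s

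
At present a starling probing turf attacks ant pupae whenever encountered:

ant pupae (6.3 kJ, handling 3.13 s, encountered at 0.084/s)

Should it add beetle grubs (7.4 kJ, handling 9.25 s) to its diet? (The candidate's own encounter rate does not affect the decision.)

Yes

Intake rate on the current diet: R = (0.084×6.3) / (1 + 0.084×3.13) = 0.5292/1.263 = 0.419 kJ/s.
Profitability of beetle grubs: 7.4/9.25 = 0.8 kJ/s.
0.8 > 0.419, so adding beetle grubs raises the average — include it.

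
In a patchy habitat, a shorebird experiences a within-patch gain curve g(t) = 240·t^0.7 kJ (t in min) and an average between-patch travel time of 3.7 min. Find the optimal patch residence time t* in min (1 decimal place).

By the marginal value theorem, leave when the instantaneous gain rate g'(t) equals the habitat-wide average g(t)/(T + t).
g'(t) = 0.7·240·t^-0.3. Setting 0.7·240·t^-0.3 = 240·t^0.7/(3.7+t) gives 0.7(3.7+t) = t, so 0.30·t = 0.7×3.7.
t* = 0.7×3.7/0.30 = 8.633 min.

8.6 min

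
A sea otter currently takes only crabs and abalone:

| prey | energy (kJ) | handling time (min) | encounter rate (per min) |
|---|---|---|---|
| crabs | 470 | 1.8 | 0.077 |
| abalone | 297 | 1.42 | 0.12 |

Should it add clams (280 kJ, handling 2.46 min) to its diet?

Intake rate on the current diet: R = (0.077×470 + 0.12×297) / (1 + 0.077×1.8 + 0.12×1.42) = 71.83/1.309 = 54.87 kJ/min.
clams: E/h = 280/2.46 = 113.8 kJ/min.
Since 113.8 > R, including clams increases the long-run rate.

Yes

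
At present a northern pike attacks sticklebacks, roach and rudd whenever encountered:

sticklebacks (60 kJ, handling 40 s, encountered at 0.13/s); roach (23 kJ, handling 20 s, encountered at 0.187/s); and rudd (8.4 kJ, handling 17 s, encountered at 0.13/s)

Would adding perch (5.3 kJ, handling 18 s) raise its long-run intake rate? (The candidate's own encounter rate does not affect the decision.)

No

Intake rate on the current diet: R = (0.13×60 + 0.187×23 + 0.13×8.4) / (1 + 0.13×40 + 0.187×20 + 0.13×17) = 13.19/12.15 = 1.086 kJ/s.
perch: E/h = 5.3/18 = 0.2944 kJ/s.
Since 0.2944 < R, time spent handling perch is better spent searching.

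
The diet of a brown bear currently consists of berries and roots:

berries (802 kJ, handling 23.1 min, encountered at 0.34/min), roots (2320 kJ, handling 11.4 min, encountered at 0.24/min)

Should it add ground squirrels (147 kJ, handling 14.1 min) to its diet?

No

Current rate: (0.34×802 + 0.24×2320)/(1 + 0.34×23.1 + 0.24×11.4) = 71.57 kJ/min.
ground squirrels: E/h = 147/14.1 = 10.43 kJ/min.
Since 10.43 < R, time spent handling ground squirrels is better spent searching.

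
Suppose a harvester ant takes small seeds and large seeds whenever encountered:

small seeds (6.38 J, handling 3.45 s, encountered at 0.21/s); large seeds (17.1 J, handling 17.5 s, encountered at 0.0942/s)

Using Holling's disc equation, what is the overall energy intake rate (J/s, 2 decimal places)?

R = Σλ_iE_i / (1 + Σλ_ih_i)
Numerator: 0.21×6.38 + 0.0942×17.1 = 2.951
Denominator: 1 + 0.21×3.45 + 0.0942×17.5 = 3.373
R = 2.951/3.373 = 0.8748 J/s

0.87 J/s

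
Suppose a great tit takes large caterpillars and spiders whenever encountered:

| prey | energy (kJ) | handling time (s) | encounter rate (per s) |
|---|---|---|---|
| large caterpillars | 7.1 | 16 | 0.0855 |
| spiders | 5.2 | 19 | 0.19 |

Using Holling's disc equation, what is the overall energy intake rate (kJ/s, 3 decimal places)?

Energy encountered per unit search time: 0.0855×7.1 + 0.19×5.2 = 1.595 kJ/s.
Handling time per unit search time: 0.0855×16 + 0.19×19 = 4.978.
Rate = 1.595/(1 + 4.978) = 0.2668 kJ/s.

0.267 kJ/s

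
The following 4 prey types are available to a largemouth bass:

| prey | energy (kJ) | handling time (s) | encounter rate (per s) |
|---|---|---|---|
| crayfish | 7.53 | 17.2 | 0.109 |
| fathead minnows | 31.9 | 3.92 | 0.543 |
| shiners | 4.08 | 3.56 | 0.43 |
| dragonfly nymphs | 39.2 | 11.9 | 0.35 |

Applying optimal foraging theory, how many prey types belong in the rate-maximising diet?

Rank by E/h (kJ/s): fathead minnows 8.14, dragonfly nymphs 3.29, shiners 1.15, crayfish 0.438. Include each in turn until the next type's E/h falls below the running intake rate.
Rate on top 1: 5.537. dragonfly nymphs: 3.29 < 5.537 → exclude; stop.
Optimal diet: fathead minnows — 1 of 4 types.

1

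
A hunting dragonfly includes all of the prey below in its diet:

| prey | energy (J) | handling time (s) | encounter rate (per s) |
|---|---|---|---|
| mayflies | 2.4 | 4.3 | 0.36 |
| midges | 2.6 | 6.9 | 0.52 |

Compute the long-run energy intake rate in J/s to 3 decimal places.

Energy encountered per unit search time: 0.36×2.4 + 0.52×2.6 = 2.216 J/s.
Handling time per unit search time: 0.36×4.3 + 0.52×6.9 = 5.136.
Rate = 2.216/(1 + 5.136) = 0.3611 J/s.

0.361 J/s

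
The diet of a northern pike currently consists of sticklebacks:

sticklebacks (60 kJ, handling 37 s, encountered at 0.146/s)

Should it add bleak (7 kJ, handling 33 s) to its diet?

Intake rate on the current diet: R = (0.146×60) / (1 + 0.146×37) = 8.76/6.402 = 1.368 kJ/s.
bleak: E/h = 7/33 = 0.2121 kJ/s.
0.2121 < 1.368, so adding bleak would lower the average — exclude it.

No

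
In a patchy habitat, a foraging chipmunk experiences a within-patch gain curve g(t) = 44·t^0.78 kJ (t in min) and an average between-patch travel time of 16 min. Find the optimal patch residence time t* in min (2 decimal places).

56.73 min

Maximise g(t)/(T+t): set derivative to zero → g'(t)(T+t) = g(t).
g'(t) = 0.78·44·t^-0.22. Setting 0.78·44·t^-0.22 = 44·t^0.78/(16+t) gives 0.78(16+t) = t, so 0.22·t = 0.78×16.
t* = 0.78×16/0.22 = 56.73 min.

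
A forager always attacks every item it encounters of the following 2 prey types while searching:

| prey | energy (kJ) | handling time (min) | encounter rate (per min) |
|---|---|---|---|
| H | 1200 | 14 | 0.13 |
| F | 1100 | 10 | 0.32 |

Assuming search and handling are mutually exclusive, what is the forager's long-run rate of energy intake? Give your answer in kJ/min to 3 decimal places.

R = (0.13×1200 + 0.32×1100) / (1 + 0.13×14 + 0.32×10) = 508/6.02 = 84.39 kJ/min.

84.385 kJ/min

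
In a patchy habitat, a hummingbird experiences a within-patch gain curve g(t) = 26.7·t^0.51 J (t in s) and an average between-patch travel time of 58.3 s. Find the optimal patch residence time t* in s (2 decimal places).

Optimal t* satisfies g'(t*) = g(t*)/(T + t*).
g'(t) = 0.51·26.7·t^-0.49. Setting 0.51·26.7·t^-0.49 = 26.7·t^0.51/(58.3+t) gives 0.51(58.3+t) = t, so 0.49·t = 0.51×58.3.
t* = 0.51×58.3/0.49 = 60.68 s.

60.68 s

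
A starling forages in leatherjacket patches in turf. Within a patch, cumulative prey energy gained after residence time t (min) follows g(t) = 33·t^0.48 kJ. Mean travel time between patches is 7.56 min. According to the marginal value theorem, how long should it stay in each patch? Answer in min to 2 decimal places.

Optimal t* satisfies g'(t*) = g(t*)/(T + t*).
g'(t) = 0.48·33·t^-0.52. Setting 0.48·33·t^-0.52 = 33·t^0.48/(7.56+t) gives 0.48(7.56+t) = t, so 0.52·t = 0.48×7.56.
t* = 0.48×7.56/0.52 = 6.978 min.

6.98 min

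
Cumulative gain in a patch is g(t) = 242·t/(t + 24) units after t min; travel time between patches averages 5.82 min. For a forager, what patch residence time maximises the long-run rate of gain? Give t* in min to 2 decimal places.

Optimal t* satisfies g'(t*) = g(t*)/(T + t*).
g'(t) = 242·24/(t + 24)². Setting 242·24/(t+24)² = 242t/[(t+24)(5.82+t)] gives 24(5.82+t) = t(t+24), so t² = 24×5.82 = 139.7.
t* = √139.7 = 11.82 min.

11.82 min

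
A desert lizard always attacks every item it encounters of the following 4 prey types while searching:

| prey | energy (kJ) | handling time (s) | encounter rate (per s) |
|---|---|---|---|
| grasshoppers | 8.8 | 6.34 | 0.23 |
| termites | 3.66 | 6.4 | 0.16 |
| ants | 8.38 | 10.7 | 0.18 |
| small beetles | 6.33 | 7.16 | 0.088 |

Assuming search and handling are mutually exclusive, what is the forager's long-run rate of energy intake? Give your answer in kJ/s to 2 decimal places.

0.77 kJ/s

R = Σλ_iE_i / (1 + Σλ_ih_i)
Numerator: 0.23×8.8 + 0.16×3.66 + 0.18×8.38 + 0.088×6.33 = 4.675
Denominator: 1 + 0.23×6.34 + 0.16×6.4 + 0.18×10.7 + 0.088×7.16 = 6.038
R = 4.675/6.038 = 0.7742 kJ/s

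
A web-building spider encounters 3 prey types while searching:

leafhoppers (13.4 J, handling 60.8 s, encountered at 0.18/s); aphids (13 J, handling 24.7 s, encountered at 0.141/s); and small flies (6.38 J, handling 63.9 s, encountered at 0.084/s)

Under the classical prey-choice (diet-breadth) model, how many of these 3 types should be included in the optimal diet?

Profitabilities (E/h, J/s): aphids 0.526, leafhoppers 0.22, small flies 0.0998. Add prey in this order while the next type's profitability exceeds the intake rate on those already taken.
Rate on top 1: 0.4089. leafhoppers: 0.22 < 0.4089 → exclude; stop.
Optimal diet: aphids — 1 of 3 types.

1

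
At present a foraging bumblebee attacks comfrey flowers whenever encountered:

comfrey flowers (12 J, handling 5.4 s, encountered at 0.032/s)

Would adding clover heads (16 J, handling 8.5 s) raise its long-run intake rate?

Yes

On comfrey flowers alone, R = ΣλE/(1+Σλh) = 0.384/1.173 = 0.3274 J/s.
clover heads: E/h = 16/8.5 = 1.882 J/s.
Since 1.882 > R, including clover heads increases the long-run rate.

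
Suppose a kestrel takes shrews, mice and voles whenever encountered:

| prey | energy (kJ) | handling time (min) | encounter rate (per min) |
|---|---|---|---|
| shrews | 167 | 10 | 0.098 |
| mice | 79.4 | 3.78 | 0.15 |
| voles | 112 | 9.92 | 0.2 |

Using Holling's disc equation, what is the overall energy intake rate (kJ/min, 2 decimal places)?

Energy encountered per unit search time: 0.098×167 + 0.15×79.4 + 0.2×112 = 50.68 kJ/min.
Handling time per unit search time: 0.098×10 + 0.15×3.78 + 0.2×9.92 = 3.531.
Rate = 50.68/(1 + 3.531) = 11.18 kJ/min.

11.18 kJ/min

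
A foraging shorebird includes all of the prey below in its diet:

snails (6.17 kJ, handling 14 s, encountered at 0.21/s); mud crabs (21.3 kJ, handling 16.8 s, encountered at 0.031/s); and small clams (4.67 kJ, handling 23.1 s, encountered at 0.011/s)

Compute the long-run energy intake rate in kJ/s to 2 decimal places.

Energy encountered per unit search time: 0.21×6.17 + 0.031×21.3 + 0.011×4.67 = 2.007 kJ/s.
Handling time per unit search time: 0.21×14 + 0.031×16.8 + 0.011×23.1 = 3.715.
Rate = 2.007/(1 + 3.715) = 0.4258 kJ/s.

0.43 kJ/s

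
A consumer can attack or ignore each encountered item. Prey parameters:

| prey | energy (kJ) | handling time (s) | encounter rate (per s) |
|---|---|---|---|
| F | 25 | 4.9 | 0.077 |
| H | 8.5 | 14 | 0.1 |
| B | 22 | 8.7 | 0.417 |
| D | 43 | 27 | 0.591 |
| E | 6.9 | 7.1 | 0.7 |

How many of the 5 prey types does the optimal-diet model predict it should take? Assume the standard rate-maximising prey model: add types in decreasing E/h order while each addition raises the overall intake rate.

Profitabilities (E/h, kJ/s): F 5.1, B 2.53, D 1.59, E 0.972, H 0.607. Add prey in this order while the next type's profitability exceeds the intake rate on those already taken.
Rate on top 1: 1.398. B: 2.53 > 1.398 → include.
Rate on top 2: 2.217. D: 1.59 < 2.217 → exclude; stop.
Optimal diet: F, B — 2 of 5 types.

2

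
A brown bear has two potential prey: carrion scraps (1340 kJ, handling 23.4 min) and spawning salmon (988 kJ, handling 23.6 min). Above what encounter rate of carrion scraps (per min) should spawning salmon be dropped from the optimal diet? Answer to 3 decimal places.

0.116 per min

At the threshold, the rate on carrion scraps alone equals the profitability of spawning salmon: λ·1340/(1 + λ·23.4) = 988/23.6 = 41.86.
Rearranging, λ(1340 − 41.86×23.4) = 41.86, so λ = 41.86/360.4 = 0.1162 per min.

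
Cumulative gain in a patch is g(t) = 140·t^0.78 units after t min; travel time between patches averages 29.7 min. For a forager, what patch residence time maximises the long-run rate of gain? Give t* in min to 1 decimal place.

105.3 min

By the marginal value theorem, leave when the instantaneous gain rate g'(t) equals the habitat-wide average g(t)/(T + t).
g'(t) = 0.78·140·t^-0.22. Setting 0.78·140·t^-0.22 = 140·t^0.78/(29.7+t) gives 0.78(29.7+t) = t, so 0.22·t = 0.78×29.7.
t* = 0.78×29.7/0.22 = 105.3 min.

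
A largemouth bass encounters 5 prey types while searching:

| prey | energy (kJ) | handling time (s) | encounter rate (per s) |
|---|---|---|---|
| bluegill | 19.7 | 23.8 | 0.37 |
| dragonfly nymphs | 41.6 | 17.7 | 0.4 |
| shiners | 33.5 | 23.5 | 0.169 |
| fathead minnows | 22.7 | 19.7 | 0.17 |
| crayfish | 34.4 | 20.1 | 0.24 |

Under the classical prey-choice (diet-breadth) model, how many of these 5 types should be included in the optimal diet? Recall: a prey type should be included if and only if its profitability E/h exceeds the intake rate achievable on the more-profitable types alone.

Profitabilities (E/h, kJ/s): dragonfly nymphs 2.35, crayfish 1.71, shiners 1.43, fathead minnows 1.15, bluegill 0.828. Add prey in this order while the next type's profitability exceeds the intake rate on those already taken.
Rate on top 1: 2.059. crayfish: 1.71 < 2.059 → exclude; stop.
Optimal diet: dragonfly nymphs — 1 of 5 types.

1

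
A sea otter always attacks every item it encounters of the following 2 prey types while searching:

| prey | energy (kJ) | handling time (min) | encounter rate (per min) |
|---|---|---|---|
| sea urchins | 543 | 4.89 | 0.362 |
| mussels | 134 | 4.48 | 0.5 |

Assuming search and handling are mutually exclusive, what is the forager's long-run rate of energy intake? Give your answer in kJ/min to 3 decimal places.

R = (0.362×543 + 0.5×134) / (1 + 0.362×4.89 + 0.5×4.48) = 263.6/5.01 = 52.61 kJ/min.

52.606 kJ/min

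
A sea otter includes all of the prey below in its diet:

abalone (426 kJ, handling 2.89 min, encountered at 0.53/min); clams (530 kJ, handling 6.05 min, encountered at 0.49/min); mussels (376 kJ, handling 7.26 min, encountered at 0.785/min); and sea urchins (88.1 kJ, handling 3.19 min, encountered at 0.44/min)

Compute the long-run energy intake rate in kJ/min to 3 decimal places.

Energy encountered per unit search time: 0.53×426 + 0.49×530 + 0.785×376 + 0.44×88.1 = 819.4 kJ/min.
Handling time per unit search time: 0.53×2.89 + 0.49×6.05 + 0.785×7.26 + 0.44×3.19 = 11.6.
Rate = 819.4/(1 + 11.6) = 65.04 kJ/min.

65.038 kJ/min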